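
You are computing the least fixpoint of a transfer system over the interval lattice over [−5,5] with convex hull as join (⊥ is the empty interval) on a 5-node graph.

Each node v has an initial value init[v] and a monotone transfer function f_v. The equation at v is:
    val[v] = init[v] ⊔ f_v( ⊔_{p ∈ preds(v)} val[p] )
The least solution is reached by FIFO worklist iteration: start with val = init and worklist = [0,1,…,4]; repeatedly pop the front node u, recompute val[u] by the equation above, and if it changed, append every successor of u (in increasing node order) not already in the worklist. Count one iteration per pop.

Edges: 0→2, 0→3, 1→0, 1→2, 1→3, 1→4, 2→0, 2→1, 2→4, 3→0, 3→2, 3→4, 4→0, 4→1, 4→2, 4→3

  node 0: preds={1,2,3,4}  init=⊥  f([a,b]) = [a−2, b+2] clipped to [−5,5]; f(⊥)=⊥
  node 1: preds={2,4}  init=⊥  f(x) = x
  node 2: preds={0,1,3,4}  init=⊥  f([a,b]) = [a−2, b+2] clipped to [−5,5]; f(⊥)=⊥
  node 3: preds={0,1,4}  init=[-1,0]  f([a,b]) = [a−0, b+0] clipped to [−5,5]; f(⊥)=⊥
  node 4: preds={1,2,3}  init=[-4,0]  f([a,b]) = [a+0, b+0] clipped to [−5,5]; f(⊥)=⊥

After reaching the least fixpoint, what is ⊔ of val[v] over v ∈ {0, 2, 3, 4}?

Iteration log — 16 steps:
  step 1. node 0  ⊔preds=[-4,0]  new=[-5,2]  old=⊥  +wl: 
  step 2. node 1  ⊔preds=[-4,0]  new=[-4,0]  old=⊥  +wl: 0
  step 3. node 2  ⊔preds=[-5,2]  new=[-5,4]  old=⊥  +wl: 1
  step 4. node 3  ⊔preds=[-5,2]  new=[-5,2]  old=[-1,0]  +wl: 2
  step 5. node 4  ⊔preds=[-5,4]  new=[-5,4]  old=[-4,0]  +wl: 3
  step 6. node 0  ⊔preds=[-5,4]  new=[-5,5]  old=[-5,2]  +wl: 
  step 7. node 1  ⊔preds=[-5,4]  new=[-5,4]  old=[-4,0]  +wl: 0,4
  step 8. node 2  ⊔preds=[-5,5]  new=[-5,5]  old=[-5,4]  +wl: 1
  step 9. node 3  ⊔preds=[-5,5]  new=[-5,5]  old=[-5,2]  +wl: 2
  step 10. node 0  ⊔preds=[-5,5]  new=[-5,5]  stable
  step 11. node 4  ⊔preds=[-5,5]  new=[-5,5]  old=[-5,4]  +wl: 0,3
  step 12. node 1  ⊔preds=[-5,5]  new=[-5,5]  old=[-5,4]  +wl: 4
  step 13. node 2  ⊔preds=[-5,5]  new=[-5,5]  stable
  step 14. node 0  ⊔preds=[-5,5]  new=[-5,5]  stable
  step 15. node 3  ⊔preds=[-5,5]  new=[-5,5]  stable
  step 16. node 4  ⊔preds=[-5,5]  new=[-5,5]  stable

Least fixpoint reached:
  node 0: [-5,5]
  node 1: [-5,5]
  node 2: [-5,5]
  node 3: [-5,5]
  node 4: [-5,5]

[-5,5]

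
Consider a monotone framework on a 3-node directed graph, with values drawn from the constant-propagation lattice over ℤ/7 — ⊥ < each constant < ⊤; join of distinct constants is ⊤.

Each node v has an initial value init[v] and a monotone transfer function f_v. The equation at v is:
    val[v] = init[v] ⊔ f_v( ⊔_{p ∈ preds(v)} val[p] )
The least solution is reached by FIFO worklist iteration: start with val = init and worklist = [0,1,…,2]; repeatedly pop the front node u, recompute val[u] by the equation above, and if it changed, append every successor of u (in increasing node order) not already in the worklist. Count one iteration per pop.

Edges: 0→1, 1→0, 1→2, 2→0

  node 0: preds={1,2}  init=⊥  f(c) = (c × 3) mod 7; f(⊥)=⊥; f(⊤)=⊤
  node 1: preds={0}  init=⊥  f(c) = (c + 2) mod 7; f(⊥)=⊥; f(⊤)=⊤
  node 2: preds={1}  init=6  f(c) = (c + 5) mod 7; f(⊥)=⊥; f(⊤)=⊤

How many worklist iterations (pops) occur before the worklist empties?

Worklist (7 pops):
  #1 pop 0: in=6 → 4 (was ⊥); enqueue []
  #2 pop 1: in=4 → 6 (was ⊥); enqueue [0]
  #3 pop 2: in=6 → ⊤ (was 6); enqueue []
  #4 pop 0: in=⊤ → ⊤ (was 4); enqueue [1]
  #5 pop 1: in=⊤ → ⊤ (was 6); enqueue [0,2]
  #6 pop 0: in=⊤ → ⊤ (no change)
  #7 pop 2: in=⊤ → ⊤ (no change)

Fixpoint:
  val[0] = ⊤
  val[1] = ⊤
  val[2] = ⊤

7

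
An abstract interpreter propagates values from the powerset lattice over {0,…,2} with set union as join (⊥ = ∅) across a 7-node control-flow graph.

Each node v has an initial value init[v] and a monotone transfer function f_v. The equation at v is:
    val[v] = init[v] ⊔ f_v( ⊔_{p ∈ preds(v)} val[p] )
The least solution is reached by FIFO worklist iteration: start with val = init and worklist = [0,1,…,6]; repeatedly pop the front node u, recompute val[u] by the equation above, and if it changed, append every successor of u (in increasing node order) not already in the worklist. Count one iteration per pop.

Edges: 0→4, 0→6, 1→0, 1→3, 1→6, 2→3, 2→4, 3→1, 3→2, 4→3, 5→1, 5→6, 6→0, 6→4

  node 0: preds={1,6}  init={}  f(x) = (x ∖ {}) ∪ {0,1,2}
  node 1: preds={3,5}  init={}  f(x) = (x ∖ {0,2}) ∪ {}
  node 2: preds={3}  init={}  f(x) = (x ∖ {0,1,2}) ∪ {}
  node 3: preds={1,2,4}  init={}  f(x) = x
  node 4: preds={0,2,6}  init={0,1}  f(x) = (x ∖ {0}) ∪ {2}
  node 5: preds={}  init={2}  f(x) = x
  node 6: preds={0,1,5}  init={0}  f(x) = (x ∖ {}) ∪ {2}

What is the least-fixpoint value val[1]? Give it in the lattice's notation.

Trace (15 dequeues):
  [1] u=0 | in {0} | out {0,1,2} | prev {} | push {}
  [2] u=1 | in {2} | out {} | ==
  [3] u=2 | in {} | out {} | ==
  [4] u=3 | in {0,1} | out {0,1} | prev {} | push {1,2}
  [5] u=4 | in {0,1,2} | out {0,1,2} | prev {0,1} | push {3}
  [6] u=5 | in {} | out {2} | ==
  [7] u=6 | in {0,1,2} | out {0,1,2} | prev {0} | push {0,4}
  [8] u=1 | in {0,1,2} | out {1} | prev {} | push {6}
  [9] u=2 | in {0,1} | out {} | ==
  [10] u=3 | in {0,1,2} | out {0,1,2} | prev {0,1} | push {1,2}
  [11] u=0 | in {0,1,2} | out {0,1,2} | ==
  [12] u=4 | in {0,1,2} | out {0,1,2} | ==
  [13] u=6 | in {0,1,2} | out {0,1,2} | ==
  [14] u=1 | in {0,1,2} | out {1} | ==
  [15] u=2 | in {0,1,2} | out {} | ==

Converged values:
  [0] {0,1,2}
  [1] {1}
  [2] {}
  [3] {0,1,2}
  [4] {0,1,2}
  [5] {2}
  [6] {0,1,2}

{1}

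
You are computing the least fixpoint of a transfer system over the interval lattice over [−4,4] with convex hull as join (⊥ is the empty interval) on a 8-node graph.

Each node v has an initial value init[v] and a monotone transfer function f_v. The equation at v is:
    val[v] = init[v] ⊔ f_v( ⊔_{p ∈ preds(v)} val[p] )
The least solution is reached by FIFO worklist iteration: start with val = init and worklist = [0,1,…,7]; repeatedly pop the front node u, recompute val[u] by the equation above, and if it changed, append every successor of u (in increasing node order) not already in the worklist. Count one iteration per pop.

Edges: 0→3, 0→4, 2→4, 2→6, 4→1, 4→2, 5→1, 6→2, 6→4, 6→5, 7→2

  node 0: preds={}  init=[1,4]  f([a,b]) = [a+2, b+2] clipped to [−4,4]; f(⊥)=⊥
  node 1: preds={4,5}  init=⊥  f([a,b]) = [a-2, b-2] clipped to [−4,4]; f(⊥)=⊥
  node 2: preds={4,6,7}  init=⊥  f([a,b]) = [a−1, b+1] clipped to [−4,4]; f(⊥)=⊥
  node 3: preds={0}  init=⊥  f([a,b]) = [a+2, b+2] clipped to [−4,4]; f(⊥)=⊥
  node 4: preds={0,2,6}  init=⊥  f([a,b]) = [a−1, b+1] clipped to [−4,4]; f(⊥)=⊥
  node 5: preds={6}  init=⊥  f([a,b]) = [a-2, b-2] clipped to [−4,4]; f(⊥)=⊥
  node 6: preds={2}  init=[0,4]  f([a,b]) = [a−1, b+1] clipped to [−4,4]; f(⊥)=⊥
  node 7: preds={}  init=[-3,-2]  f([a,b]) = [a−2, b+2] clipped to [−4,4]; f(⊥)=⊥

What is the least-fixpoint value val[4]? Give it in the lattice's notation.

[-4,4]

Worklist (13 pops):
  #1 pop 0: in=⊥ → [1,4] (no change)
  #2 pop 1: in=⊥ → ⊥ (no change)
  #3 pop 2: in=[-3,4] → [-4,4] (was ⊥); enqueue []
  #4 pop 3: in=[1,4] → [3,4] (was ⊥); enqueue []
  #5 pop 4: in=[-4,4] → [-4,4] (was ⊥); enqueue [1,2]
  #6 pop 5: in=[0,4] → [-2,2] (was ⊥); enqueue []
  #7 pop 6: in=[-4,4] → [-4,4] (was [0,4]); enqueue [4,5]
  #8 pop 7: in=⊥ → [-3,-2] (no change)
  #9 pop 1: in=[-4,4] → [-4,2] (was ⊥); enqueue []
  #10 pop 2: in=[-4,4] → [-4,4] (no change)
  #11 pop 4: in=[-4,4] → [-4,4] (no change)
  #12 pop 5: in=[-4,4] → [-4,2] (was [-2,2]); enqueue [1]
  #13 pop 1: in=[-4,4] → [-4,2] (no change)

Fixpoint:
  val[0] = [1,4]
  val[1] = [-4,2]
  val[2] = [-4,4]
  val[3] = [3,4]
  val[4] = [-4,4]
  val[5] = [-4,2]
  val[6] = [-4,4]
  val[7] = [-3,-2]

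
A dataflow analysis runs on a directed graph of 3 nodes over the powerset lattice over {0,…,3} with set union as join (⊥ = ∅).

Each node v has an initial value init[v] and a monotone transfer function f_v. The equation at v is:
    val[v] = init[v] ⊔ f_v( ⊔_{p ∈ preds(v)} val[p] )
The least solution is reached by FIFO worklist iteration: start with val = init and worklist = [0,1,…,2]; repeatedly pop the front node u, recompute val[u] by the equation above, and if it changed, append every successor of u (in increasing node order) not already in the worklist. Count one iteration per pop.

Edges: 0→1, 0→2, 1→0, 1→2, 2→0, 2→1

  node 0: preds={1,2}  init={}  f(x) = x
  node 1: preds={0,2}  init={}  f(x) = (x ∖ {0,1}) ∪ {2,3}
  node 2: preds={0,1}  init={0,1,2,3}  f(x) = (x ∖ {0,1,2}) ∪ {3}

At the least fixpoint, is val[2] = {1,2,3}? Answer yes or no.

no

Trace (4 dequeues):
  [1] u=0 | in {0,1,2,3} | out {0,1,2,3} | prev {} | push {}
  [2] u=1 | in {0,1,2,3} | out {2,3} | prev {} | push {0}
  [3] u=2 | in {0,1,2,3} | out {0,1,2,3} | ==
  [4] u=0 | in {0,1,2,3} | out {0,1,2,3} | ==

Converged values:
  [0] {0,1,2,3}
  [1] {2,3}
  [2] {0,1,2,3}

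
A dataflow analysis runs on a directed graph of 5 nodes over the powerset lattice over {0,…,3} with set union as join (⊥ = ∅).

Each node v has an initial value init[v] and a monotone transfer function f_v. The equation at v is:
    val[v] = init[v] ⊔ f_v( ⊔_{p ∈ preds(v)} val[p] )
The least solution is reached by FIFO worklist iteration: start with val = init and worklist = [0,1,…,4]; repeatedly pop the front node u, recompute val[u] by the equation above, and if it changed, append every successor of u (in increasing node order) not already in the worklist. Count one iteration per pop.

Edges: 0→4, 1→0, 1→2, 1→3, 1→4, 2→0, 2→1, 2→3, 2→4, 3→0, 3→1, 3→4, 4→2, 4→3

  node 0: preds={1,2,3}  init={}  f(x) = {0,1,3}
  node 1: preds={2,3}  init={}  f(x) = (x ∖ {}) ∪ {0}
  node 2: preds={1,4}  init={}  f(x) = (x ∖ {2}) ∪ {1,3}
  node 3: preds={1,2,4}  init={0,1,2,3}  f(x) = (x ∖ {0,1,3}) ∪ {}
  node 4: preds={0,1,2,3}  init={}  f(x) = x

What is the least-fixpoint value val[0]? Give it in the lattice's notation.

{0,1,3}

Worklist (9 pops):
  #1 pop 0: in={0,1,2,3} → {0,1,3} (was {}); enqueue []
  #2 pop 1: in={0,1,2,3} → {0,1,2,3} (was {}); enqueue [0]
  #3 pop 2: in={0,1,2,3} → {0,1,3} (was {}); enqueue [1]
  #4 pop 3: in={0,1,2,3} → {0,1,2,3} (no change)
  #5 pop 4: in={0,1,2,3} → {0,1,2,3} (was {}); enqueue [2,3]
  #6 pop 0: in={0,1,2,3} → {0,1,3} (no change)
  #7 pop 1: in={0,1,2,3} → {0,1,2,3} (no change)
  #8 pop 2: in={0,1,2,3} → {0,1,3} (no change)
  #9 pop 3: in={0,1,2,3} → {0,1,2,3} (no change)

Fixpoint:
  val[0] = {0,1,3}
  val[1] = {0,1,2,3}
  val[2] = {0,1,3}
  val[3] = {0,1,2,3}
  val[4] = {0,1,2,3}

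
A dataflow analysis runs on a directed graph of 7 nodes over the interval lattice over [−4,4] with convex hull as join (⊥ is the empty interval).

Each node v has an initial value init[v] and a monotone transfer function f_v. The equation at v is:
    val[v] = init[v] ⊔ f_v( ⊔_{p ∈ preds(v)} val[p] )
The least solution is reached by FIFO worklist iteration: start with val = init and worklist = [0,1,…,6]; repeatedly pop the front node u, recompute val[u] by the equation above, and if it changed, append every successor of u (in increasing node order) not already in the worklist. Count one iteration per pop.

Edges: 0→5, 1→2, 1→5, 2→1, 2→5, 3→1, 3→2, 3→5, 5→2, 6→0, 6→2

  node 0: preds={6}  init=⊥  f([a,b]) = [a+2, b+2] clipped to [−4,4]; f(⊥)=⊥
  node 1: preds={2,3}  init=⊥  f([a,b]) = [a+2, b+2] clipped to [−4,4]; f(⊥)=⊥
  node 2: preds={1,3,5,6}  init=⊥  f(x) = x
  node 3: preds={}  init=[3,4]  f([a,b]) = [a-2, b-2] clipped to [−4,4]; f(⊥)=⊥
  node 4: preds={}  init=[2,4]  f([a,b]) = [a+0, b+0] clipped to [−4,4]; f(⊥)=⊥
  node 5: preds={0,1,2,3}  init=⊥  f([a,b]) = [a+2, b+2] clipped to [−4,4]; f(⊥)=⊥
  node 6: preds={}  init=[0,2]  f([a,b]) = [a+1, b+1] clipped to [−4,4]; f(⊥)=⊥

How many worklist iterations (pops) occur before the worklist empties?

10

Iteration log — 10 steps:
  step 1. node 0  ⊔preds=[0,2]  new=[2,4]  old=⊥  +wl: 
  step 2. node 1  ⊔preds=[3,4]  new=[4,4]  old=⊥  +wl: 
  step 3. node 2  ⊔preds=[0,4]  new=[0,4]  old=⊥  +wl: 1
  step 4. node 3  ⊔preds=⊥  new=[3,4]  stable
  step 5. node 4  ⊔preds=⊥  new=[2,4]  stable
  step 6. node 5  ⊔preds=[0,4]  new=[2,4]  old=⊥  +wl: 2
  step 7. node 6  ⊔preds=⊥  new=[0,2]  stable
  step 8. node 1  ⊔preds=[0,4]  new=[2,4]  old=[4,4]  +wl: 5
  step 9. node 2  ⊔preds=[0,4]  new=[0,4]  stable
  step 10. node 5  ⊔preds=[0,4]  new=[2,4]  stable

Least fixpoint reached:
  node 0: [2,4]
  node 1: [2,4]
  node 2: [0,4]
  node 3: [3,4]
  node 4: [2,4]
  node 5: [2,4]
  node 6: [0,2]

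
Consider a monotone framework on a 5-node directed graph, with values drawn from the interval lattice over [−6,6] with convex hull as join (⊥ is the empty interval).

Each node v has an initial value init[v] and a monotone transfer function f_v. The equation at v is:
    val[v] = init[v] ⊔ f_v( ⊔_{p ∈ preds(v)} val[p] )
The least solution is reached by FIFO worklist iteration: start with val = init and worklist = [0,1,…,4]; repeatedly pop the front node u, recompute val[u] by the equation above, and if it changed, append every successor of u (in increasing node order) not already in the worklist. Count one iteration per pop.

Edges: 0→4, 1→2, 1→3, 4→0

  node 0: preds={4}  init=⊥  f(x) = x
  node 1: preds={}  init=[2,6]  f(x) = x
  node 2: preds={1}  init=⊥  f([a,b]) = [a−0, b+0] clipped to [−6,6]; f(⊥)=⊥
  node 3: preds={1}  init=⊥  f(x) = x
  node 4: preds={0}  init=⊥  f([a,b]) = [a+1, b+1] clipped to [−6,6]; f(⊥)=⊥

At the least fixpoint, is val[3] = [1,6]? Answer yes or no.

Iteration log — 5 steps:
  step 1. node 0  ⊔preds=⊥  new=⊥  stable
  step 2. node 1  ⊔preds=⊥  new=[2,6]  stable
  step 3. node 2  ⊔preds=[2,6]  new=[2,6]  old=⊥  +wl: 
  step 4. node 3  ⊔preds=[2,6]  new=[2,6]  old=⊥  +wl: 
  step 5. node 4  ⊔preds=⊥  new=⊥  stable

Least fixpoint reached:
  node 0: ⊥
  node 1: [2,6]
  node 2: [2,6]
  node 3: [2,6]
  node 4: ⊥

no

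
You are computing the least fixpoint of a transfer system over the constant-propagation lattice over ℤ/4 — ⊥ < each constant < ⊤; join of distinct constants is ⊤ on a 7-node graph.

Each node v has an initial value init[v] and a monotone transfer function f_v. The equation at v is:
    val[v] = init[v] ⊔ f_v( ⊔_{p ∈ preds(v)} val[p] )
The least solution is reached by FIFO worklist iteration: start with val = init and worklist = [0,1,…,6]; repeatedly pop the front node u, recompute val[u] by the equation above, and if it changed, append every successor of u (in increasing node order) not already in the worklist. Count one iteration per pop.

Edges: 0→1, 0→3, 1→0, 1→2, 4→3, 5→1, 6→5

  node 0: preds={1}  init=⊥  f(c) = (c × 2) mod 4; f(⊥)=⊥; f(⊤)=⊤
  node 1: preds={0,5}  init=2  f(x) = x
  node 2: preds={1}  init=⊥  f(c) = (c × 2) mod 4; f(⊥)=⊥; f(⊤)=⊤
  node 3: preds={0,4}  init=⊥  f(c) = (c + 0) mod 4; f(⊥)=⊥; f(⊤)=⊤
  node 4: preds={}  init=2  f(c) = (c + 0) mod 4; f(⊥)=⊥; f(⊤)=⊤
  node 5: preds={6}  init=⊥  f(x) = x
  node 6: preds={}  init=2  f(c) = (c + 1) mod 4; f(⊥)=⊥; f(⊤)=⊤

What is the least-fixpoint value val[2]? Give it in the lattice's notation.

Iteration log — 10 steps:
  step 1. node 0  ⊔preds=2  new=0  old=⊥  +wl: 
  step 2. node 1  ⊔preds=0  new=⊤  old=2  +wl: 0
  step 3. node 2  ⊔preds=⊤  new=⊤  old=⊥  +wl: 
  step 4. node 3  ⊔preds=⊤  new=⊤  old=⊥  +wl: 
  step 5. node 4  ⊔preds=⊥  new=2  stable
  step 6. node 5  ⊔preds=2  new=2  old=⊥  +wl: 1
  step 7. node 6  ⊔preds=⊥  new=2  stable
  step 8. node 0  ⊔preds=⊤  new=⊤  old=0  +wl: 3
  step 9. node 1  ⊔preds=⊤  new=⊤  stable
  step 10. node 3  ⊔preds=⊤  new=⊤  stable

Least fixpoint reached:
  node 0: ⊤
  node 1: ⊤
  node 2: ⊤
  node 3: ⊤
  node 4: 2
  node 5: 2
  node 6: 2

⊤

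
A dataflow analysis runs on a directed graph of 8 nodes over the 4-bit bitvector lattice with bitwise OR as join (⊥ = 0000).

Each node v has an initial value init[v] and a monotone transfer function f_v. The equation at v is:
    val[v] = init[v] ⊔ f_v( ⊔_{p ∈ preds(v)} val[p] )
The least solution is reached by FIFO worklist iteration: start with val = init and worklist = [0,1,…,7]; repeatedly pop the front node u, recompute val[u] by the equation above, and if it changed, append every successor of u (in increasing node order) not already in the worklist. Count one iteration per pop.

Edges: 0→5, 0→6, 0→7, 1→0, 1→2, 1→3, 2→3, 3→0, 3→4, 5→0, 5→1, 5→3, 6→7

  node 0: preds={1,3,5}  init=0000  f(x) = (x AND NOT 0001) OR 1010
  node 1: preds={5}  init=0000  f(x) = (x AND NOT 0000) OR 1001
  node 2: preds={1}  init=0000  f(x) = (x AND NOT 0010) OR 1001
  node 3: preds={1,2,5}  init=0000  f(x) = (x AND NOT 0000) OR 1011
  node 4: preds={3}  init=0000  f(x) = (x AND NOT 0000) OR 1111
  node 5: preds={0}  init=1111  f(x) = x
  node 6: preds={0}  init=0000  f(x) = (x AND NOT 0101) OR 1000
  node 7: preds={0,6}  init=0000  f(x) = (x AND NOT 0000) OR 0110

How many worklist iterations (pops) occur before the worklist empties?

9

Worklist (9 pops):
  #1 pop 0: in=1111 → 1110 (was 0000); enqueue []
  #2 pop 1: in=1111 → 1111 (was 0000); enqueue [0]
  #3 pop 2: in=1111 → 1101 (was 0000); enqueue []
  #4 pop 3: in=1111 → 1111 (was 0000); enqueue []
  #5 pop 4: in=1111 → 1111 (was 0000); enqueue []
  #6 pop 5: in=1110 → 1111 (no change)
  #7 pop 6: in=1110 → 1010 (was 0000); enqueue []
  #8 pop 7: in=1110 → 1110 (was 0000); enqueue []
  #9 pop 0: in=1111 → 1110 (no change)

Fixpoint:
  val[0] = 1110
  val[1] = 1111
  val[2] = 1101
  val[3] = 1111
  val[4] = 1111
  val[5] = 1111
  val[6] = 1010
  val[7] = 1110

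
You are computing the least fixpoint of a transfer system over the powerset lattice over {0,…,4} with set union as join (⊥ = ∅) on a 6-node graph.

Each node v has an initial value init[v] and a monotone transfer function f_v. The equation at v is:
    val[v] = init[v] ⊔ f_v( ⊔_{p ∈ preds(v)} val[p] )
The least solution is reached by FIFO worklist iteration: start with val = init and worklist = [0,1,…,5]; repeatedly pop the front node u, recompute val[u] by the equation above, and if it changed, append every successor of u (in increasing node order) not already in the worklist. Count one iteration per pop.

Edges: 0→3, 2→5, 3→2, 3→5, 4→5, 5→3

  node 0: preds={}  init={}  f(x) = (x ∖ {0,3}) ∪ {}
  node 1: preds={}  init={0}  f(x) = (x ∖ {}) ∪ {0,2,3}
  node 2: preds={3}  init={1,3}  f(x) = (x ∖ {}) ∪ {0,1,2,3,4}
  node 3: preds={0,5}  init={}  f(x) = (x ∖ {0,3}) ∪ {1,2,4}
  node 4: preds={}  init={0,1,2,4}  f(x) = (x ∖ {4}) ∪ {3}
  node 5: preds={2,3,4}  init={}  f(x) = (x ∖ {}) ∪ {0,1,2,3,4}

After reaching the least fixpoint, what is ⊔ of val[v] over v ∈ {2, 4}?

Trace (8 dequeues):
  [1] u=0 | in {} | out {} | ==
  [2] u=1 | in {} | out {0,2,3} | prev {0} | push {}
  [3] u=2 | in {} | out {0,1,2,3,4} | prev {1,3} | push {}
  [4] u=3 | in {} | out {1,2,4} | prev {} | push {2}
  [5] u=4 | in {} | out {0,1,2,3,4} | prev {0,1,2,4} | push {}
  [6] u=5 | in {0,1,2,3,4} | out {0,1,2,3,4} | prev {} | push {3}
  [7] u=2 | in {1,2,4} | out {0,1,2,3,4} | ==
  [8] u=3 | in {0,1,2,3,4} | out {1,2,4} | ==

Converged values:
  [0] {}
  [1] {0,2,3}
  [2] {0,1,2,3,4}
  [3] {1,2,4}
  [4] {0,1,2,3,4}
  [5] {0,1,2,3,4}

{0,1,2,3,4}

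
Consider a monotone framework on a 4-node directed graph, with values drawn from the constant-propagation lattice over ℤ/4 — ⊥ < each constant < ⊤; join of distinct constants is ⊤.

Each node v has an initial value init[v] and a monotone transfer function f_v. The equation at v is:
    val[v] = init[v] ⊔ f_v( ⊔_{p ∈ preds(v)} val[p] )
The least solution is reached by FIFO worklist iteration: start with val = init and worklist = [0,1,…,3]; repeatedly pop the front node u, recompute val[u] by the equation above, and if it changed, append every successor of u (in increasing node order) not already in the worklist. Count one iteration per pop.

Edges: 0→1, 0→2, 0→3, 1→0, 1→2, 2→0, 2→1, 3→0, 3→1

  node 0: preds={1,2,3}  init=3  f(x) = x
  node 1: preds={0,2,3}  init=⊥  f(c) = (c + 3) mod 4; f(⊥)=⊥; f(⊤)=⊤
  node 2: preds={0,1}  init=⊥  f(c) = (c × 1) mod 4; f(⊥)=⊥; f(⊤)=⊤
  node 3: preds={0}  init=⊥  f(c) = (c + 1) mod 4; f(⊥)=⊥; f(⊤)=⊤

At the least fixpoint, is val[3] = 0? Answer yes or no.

no

Iteration log — 10 steps:
  step 1. node 0  ⊔preds=⊥  new=3  stable
  step 2. node 1  ⊔preds=3  new=2  old=⊥  +wl: 0
  step 3. node 2  ⊔preds=⊤  new=⊤  old=⊥  +wl: 1
  step 4. node 3  ⊔preds=3  new=0  old=⊥  +wl: 
  step 5. node 0  ⊔preds=⊤  new=⊤  old=3  +wl: 2,3
  step 6. node 1  ⊔preds=⊤  new=⊤  old=2  +wl: 0
  step 7. node 2  ⊔preds=⊤  new=⊤  stable
  step 8. node 3  ⊔preds=⊤  new=⊤  old=0  +wl: 1
  step 9. node 0  ⊔preds=⊤  new=⊤  stable
  step 10. node 1  ⊔preds=⊤  new=⊤  stable

Least fixpoint reached:
  node 0: ⊤
  node 1: ⊤
  node 2: ⊤
  node 3: ⊤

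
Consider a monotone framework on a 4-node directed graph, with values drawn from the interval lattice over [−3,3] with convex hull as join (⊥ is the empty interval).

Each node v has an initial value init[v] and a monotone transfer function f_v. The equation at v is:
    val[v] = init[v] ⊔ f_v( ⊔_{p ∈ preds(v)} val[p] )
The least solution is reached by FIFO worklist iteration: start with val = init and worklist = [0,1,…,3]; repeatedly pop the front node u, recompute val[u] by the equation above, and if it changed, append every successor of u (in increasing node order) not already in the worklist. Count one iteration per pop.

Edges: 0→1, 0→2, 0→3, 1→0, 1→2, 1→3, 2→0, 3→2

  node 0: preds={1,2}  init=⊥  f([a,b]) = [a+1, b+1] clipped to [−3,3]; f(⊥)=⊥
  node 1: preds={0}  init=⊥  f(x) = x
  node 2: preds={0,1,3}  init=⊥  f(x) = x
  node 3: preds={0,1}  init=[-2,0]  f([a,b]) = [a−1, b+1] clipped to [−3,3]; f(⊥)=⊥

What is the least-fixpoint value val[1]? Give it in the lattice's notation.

[-1,3]

Trace (18 dequeues):
  [1] u=0 | in ⊥ | out ⊥ | ==
  [2] u=1 | in ⊥ | out ⊥ | ==
  [3] u=2 | in [-2,0] | out [-2,0] | prev ⊥ | push {0}
  [4] u=3 | in ⊥ | out [-2,0] | ==
  [5] u=0 | in [-2,0] | out [-1,1] | prev ⊥ | push {1,2,3}
  [6] u=1 | in [-1,1] | out [-1,1] | prev ⊥ | push {0}
  [7] u=2 | in [-2,1] | out [-2,1] | prev [-2,0] | push {}
  [8] u=3 | in [-1,1] | out [-2,2] | prev [-2,0] | push {2}
  [9] u=0 | in [-2,1] | out [-1,2] | prev [-1,1] | push {1,3}
  [10] u=2 | in [-2,2] | out [-2,2] | prev [-2,1] | push {0}
  [11] u=1 | in [-1,2] | out [-1,2] | prev [-1,1] | push {2}
  [12] u=3 | in [-1,2] | out [-2,3] | prev [-2,2] | push {}
  [13] u=0 | in [-2,2] | out [-1,3] | prev [-1,2] | push {1,3}
  [14] u=2 | in [-2,3] | out [-2,3] | prev [-2,2] | push {0}
  [15] u=1 | in [-1,3] | out [-1,3] | prev [-1,2] | push {2}
  [16] u=3 | in [-1,3] | out [-2,3] | ==
  [17] u=0 | in [-2,3] | out [-1,3] | ==
  [18] u=2 | in [-2,3] | out [-2,3] | ==

Converged values:
  [0] [-1,3]
  [1] [-1,3]
  [2] [-2,3]
  [3] [-2,3]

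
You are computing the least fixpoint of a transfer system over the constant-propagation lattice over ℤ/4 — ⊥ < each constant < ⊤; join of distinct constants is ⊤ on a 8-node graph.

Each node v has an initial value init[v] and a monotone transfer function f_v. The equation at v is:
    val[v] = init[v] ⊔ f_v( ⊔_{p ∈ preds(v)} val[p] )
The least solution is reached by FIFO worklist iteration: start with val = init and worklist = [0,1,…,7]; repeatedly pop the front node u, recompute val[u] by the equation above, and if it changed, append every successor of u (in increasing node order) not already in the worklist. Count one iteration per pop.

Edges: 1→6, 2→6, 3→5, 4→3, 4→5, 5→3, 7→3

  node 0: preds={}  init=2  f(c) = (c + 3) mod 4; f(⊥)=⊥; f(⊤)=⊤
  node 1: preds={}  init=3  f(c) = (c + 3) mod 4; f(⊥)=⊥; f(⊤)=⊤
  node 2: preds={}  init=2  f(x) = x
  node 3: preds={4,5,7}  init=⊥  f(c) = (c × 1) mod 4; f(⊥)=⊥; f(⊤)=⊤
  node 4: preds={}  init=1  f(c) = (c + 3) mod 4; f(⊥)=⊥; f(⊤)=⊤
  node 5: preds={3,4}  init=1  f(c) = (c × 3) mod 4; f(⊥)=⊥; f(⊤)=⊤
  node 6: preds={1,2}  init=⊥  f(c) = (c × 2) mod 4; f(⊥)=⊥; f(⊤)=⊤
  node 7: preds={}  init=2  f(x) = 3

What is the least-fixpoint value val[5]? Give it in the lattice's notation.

⊤

Trace (9 dequeues):
  [1] u=0 | in ⊥ | out 2 | ==
  [2] u=1 | in ⊥ | out 3 | ==
  [3] u=2 | in ⊥ | out 2 | ==
  [4] u=3 | in ⊤ | out ⊤ | prev ⊥ | push {}
  [5] u=4 | in ⊥ | out 1 | ==
  [6] u=5 | in ⊤ | out ⊤ | prev 1 | push {3}
  [7] u=6 | in ⊤ | out ⊤ | prev ⊥ | push {}
  [8] u=7 | in ⊥ | out ⊤ | prev 2 | push {}
  [9] u=3 | in ⊤ | out ⊤ | ==

Converged values:
  [0] 2
  [1] 3
  [2] 2
  [3] ⊤
  [4] 1
  [5] ⊤
  [6] ⊤
  [7] ⊤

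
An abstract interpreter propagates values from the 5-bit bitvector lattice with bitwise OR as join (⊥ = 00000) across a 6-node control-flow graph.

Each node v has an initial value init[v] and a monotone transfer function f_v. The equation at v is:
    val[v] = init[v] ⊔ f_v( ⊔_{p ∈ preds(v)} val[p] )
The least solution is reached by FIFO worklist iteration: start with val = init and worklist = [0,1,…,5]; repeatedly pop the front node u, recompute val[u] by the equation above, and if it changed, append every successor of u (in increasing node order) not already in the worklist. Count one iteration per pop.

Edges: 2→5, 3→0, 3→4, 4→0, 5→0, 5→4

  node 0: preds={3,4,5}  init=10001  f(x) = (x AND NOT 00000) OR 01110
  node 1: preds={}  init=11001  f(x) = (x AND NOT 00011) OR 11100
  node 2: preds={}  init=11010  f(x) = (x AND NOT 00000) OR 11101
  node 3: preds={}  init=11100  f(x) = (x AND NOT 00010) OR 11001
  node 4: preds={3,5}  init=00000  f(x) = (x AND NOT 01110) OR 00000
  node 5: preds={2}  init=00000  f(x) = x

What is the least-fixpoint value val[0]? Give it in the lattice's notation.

Iteration log — 8 steps:
  step 1. node 0  ⊔preds=11100  new=11111  old=10001  +wl: 
  step 2. node 1  ⊔preds=00000  new=11101  old=11001  +wl: 
  step 3. node 2  ⊔preds=00000  new=11111  old=11010  +wl: 
  step 4. node 3  ⊔preds=00000  new=11101  old=11100  +wl: 0
  step 5. node 4  ⊔preds=11101  new=10001  old=00000  +wl: 
  step 6. node 5  ⊔preds=11111  new=11111  old=00000  +wl: 4
  step 7. node 0  ⊔preds=11111  new=11111  stable
  step 8. node 4  ⊔preds=11111  new=10001  stable

Least fixpoint reached:
  node 0: 11111
  node 1: 11101
  node 2: 11111
  node 3: 11101
  node 4: 10001
  node 5: 11111

11111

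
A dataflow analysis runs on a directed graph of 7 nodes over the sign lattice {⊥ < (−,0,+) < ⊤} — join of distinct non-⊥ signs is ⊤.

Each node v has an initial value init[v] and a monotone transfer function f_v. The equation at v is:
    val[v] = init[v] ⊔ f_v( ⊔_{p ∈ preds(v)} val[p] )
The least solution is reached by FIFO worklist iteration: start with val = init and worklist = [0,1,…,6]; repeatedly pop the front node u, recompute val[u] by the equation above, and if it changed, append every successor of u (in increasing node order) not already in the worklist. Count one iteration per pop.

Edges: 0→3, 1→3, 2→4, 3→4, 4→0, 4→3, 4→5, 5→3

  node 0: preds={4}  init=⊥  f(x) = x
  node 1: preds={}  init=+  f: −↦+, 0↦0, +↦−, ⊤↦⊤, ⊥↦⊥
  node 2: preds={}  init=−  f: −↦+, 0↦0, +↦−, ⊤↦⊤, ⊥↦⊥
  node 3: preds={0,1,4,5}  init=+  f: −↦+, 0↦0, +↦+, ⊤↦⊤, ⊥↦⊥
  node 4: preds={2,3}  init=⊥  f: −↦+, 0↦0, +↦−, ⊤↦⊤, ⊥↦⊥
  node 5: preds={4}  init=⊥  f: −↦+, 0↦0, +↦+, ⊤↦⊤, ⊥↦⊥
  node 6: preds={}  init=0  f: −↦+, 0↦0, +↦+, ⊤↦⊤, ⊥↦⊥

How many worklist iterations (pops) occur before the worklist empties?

Trace (10 dequeues):
  [1] u=0 | in ⊥ | out ⊥ | ==
  [2] u=1 | in ⊥ | out + | ==
  [3] u=2 | in ⊥ | out − | ==
  [4] u=3 | in + | out + | ==
  [5] u=4 | in ⊤ | out ⊤ | prev ⊥ | push {0,3}
  [6] u=5 | in ⊤ | out ⊤ | prev ⊥ | push {}
  [7] u=6 | in ⊥ | out 0 | ==
  [8] u=0 | in ⊤ | out ⊤ | prev ⊥ | push {}
  [9] u=3 | in ⊤ | out ⊤ | prev + | push {4}
  [10] u=4 | in ⊤ | out ⊤ | ==

Converged values:
  [0] ⊤
  [1] +
  [2] −
  [3] ⊤
  [4] ⊤
  [5] ⊤
  [6] 0

10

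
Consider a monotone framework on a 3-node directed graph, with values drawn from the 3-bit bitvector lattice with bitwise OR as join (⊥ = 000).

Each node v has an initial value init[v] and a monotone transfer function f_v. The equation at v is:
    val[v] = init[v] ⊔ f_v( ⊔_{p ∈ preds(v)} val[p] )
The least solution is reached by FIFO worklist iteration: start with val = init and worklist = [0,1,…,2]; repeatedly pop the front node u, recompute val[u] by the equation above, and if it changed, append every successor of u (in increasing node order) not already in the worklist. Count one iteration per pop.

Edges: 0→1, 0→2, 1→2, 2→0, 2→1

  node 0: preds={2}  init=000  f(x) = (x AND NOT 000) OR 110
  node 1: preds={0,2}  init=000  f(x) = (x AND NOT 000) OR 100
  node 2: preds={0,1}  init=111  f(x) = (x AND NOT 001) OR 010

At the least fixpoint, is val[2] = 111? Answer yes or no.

yes

Trace (3 dequeues):
  [1] u=0 | in 111 | out 111 | prev 000 | push {}
  [2] u=1 | in 111 | out 111 | prev 000 | push {}
  [3] u=2 | in 111 | out 111 | ==

Converged values:
  [0] 111
  [1] 111
  [2] 111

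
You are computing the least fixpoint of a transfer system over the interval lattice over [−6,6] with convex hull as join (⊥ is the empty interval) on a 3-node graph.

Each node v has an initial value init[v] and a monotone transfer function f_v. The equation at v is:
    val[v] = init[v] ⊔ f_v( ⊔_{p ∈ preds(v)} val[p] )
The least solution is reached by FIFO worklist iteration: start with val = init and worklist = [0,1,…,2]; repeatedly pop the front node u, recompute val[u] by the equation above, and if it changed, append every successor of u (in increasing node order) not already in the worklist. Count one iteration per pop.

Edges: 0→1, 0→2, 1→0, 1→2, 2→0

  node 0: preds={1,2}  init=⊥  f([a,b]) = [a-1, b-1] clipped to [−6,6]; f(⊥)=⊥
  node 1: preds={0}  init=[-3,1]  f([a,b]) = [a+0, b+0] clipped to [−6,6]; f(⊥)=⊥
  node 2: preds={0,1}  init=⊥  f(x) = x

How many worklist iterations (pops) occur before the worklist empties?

Trace (10 dequeues):
  [1] u=0 | in [-3,1] | out [-4,0] | prev ⊥ | push {}
  [2] u=1 | in [-4,0] | out [-4,1] | prev [-3,1] | push {0}
  [3] u=2 | in [-4,1] | out [-4,1] | prev ⊥ | push {}
  [4] u=0 | in [-4,1] | out [-5,0] | prev [-4,0] | push {1,2}
  [5] u=1 | in [-5,0] | out [-5,1] | prev [-4,1] | push {0}
  [6] u=2 | in [-5,1] | out [-5,1] | prev [-4,1] | push {}
  [7] u=0 | in [-5,1] | out [-6,0] | prev [-5,0] | push {1,2}
  [8] u=1 | in [-6,0] | out [-6,1] | prev [-5,1] | push {0}
  [9] u=2 | in [-6,1] | out [-6,1] | prev [-5,1] | push {}
  [10] u=0 | in [-6,1] | out [-6,0] | ==

Converged values:
  [0] [-6,0]
  [1] [-6,1]
  [2] [-6,1]

10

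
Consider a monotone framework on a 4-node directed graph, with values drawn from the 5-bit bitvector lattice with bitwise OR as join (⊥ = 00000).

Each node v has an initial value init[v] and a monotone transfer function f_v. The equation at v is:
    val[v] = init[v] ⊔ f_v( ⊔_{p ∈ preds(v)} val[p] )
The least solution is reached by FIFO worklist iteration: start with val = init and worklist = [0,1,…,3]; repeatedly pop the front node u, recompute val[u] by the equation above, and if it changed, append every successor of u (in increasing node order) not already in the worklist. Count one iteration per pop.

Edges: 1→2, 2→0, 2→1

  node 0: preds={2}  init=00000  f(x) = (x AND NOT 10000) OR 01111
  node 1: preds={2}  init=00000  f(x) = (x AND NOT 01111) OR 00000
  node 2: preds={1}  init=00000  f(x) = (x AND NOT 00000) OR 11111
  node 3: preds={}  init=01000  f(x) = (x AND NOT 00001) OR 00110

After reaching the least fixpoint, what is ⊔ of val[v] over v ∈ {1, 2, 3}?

Worklist (7 pops):
  #1 pop 0: in=00000 → 01111 (was 00000); enqueue []
  #2 pop 1: in=00000 → 00000 (no change)
  #3 pop 2: in=00000 → 11111 (was 00000); enqueue [0,1]
  #4 pop 3: in=00000 → 01110 (was 01000); enqueue []
  #5 pop 0: in=11111 → 01111 (no change)
  #6 pop 1: in=11111 → 10000 (was 00000); enqueue [2]
  #7 pop 2: in=10000 → 11111 (no change)

Fixpoint:
  val[0] = 01111
  val[1] = 10000
  val[2] = 11111
  val[3] = 01110

11111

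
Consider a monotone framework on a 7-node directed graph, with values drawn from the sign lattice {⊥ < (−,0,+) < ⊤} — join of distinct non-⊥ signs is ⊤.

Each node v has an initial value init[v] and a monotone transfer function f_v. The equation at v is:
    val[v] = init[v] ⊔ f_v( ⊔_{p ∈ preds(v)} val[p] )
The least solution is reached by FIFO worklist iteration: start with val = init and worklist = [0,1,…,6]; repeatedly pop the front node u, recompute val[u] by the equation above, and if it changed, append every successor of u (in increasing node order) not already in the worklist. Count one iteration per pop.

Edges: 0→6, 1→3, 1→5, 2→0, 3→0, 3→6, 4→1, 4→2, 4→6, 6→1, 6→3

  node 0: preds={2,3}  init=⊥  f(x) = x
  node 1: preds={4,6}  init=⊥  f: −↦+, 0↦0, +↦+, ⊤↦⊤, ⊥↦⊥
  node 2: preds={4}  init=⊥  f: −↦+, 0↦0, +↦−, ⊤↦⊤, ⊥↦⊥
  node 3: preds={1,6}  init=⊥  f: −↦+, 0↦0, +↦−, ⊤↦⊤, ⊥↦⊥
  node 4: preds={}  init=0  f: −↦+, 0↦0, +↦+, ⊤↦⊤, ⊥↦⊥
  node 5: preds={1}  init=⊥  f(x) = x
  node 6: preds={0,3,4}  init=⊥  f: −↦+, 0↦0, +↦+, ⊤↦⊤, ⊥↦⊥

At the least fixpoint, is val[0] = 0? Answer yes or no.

Iteration log — 11 steps:
  step 1. node 0  ⊔preds=⊥  new=⊥  stable
  step 2. node 1  ⊔preds=0  new=0  old=⊥  +wl: 
  step 3. node 2  ⊔preds=0  new=0  old=⊥  +wl: 0
  step 4. node 3  ⊔preds=0  new=0  old=⊥  +wl: 
  step 5. node 4  ⊔preds=⊥  new=0  stable
  step 6. node 5  ⊔preds=0  new=0  old=⊥  +wl: 
  step 7. node 6  ⊔preds=0  new=0  old=⊥  +wl: 1,3
  step 8. node 0  ⊔preds=0  new=0  old=⊥  +wl: 6
  step 9. node 1  ⊔preds=0  new=0  stable
  step 10. node 3  ⊔preds=0  new=0  stable
  step 11. node 6  ⊔preds=0  new=0  stable

Least fixpoint reached:
  node 0: 0
  node 1: 0
  node 2: 0
  node 3: 0
  node 4: 0
  node 5: 0
  node 6: 0

yes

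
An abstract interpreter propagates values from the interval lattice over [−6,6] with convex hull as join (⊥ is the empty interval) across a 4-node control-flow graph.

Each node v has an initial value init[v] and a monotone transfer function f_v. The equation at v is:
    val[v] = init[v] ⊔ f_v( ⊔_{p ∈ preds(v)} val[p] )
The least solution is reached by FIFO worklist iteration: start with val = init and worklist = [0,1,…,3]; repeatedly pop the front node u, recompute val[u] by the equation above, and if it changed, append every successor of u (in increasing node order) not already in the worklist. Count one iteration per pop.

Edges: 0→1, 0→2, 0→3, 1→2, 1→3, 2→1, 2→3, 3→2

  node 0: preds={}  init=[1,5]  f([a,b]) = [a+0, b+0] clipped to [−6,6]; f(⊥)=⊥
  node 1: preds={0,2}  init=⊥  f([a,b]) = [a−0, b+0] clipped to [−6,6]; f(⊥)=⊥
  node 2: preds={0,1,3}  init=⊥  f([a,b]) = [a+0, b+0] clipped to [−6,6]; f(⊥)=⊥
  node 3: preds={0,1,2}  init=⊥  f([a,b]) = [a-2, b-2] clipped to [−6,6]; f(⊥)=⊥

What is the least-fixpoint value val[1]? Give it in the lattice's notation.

[-6,5]

Worklist (18 pops):
  #1 pop 0: in=⊥ → [1,5] (no change)
  #2 pop 1: in=[1,5] → [1,5] (was ⊥); enqueue []
  #3 pop 2: in=[1,5] → [1,5] (was ⊥); enqueue [1]
  #4 pop 3: in=[1,5] → [-1,3] (was ⊥); enqueue [2]
  #5 pop 1: in=[1,5] → [1,5] (no change)
  #6 pop 2: in=[-1,5] → [-1,5] (was [1,5]); enqueue [1,3]
  #7 pop 1: in=[-1,5] → [-1,5] (was [1,5]); enqueue [2]
  #8 pop 3: in=[-1,5] → [-3,3] (was [-1,3]); enqueue []
  #9 pop 2: in=[-3,5] → [-3,5] (was [-1,5]); enqueue [1,3]
  #10 pop 1: in=[-3,5] → [-3,5] (was [-1,5]); enqueue [2]
  #11 pop 3: in=[-3,5] → [-5,3] (was [-3,3]); enqueue []
  #12 pop 2: in=[-5,5] → [-5,5] (was [-3,5]); enqueue [1,3]
  #13 pop 1: in=[-5,5] → [-5,5] (was [-3,5]); enqueue [2]
  #14 pop 3: in=[-5,5] → [-6,3] (was [-5,3]); enqueue []
  #15 pop 2: in=[-6,5] → [-6,5] (was [-5,5]); enqueue [1,3]
  #16 pop 1: in=[-6,5] → [-6,5] (was [-5,5]); enqueue [2]
  #17 pop 3: in=[-6,5] → [-6,3] (no change)
  #18 pop 2: in=[-6,5] → [-6,5] (no change)

Fixpoint:
  val[0] = [1,5]
  val[1] = [-6,5]
  val[2] = [-6,5]
  val[3] = [-6,3]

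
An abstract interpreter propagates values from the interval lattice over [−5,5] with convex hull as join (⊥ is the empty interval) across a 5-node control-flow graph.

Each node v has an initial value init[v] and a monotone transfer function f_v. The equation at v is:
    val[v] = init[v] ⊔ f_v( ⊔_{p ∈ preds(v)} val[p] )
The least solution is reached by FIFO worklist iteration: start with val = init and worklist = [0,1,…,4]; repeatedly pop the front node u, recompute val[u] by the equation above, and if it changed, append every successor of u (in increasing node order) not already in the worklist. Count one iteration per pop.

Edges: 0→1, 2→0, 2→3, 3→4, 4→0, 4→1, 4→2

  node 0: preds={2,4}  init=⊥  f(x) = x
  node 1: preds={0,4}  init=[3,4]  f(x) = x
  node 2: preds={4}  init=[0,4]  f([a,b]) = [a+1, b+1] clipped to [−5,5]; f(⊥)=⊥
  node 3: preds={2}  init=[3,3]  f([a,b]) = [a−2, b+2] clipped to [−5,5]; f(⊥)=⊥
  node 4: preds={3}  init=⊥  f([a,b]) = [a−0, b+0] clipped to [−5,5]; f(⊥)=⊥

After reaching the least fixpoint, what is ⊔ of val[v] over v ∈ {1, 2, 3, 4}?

[-5,5]

Iteration log — 28 steps:
  step 1. node 0  ⊔preds=[0,4]  new=[0,4]  old=⊥  +wl: 
  step 2. node 1  ⊔preds=[0,4]  new=[0,4]  old=[3,4]  +wl: 
  step 3. node 2  ⊔preds=⊥  new=[0,4]  stable
  step 4. node 3  ⊔preds=[0,4]  new=[-2,5]  old=[3,3]  +wl: 
  step 5. node 4  ⊔preds=[-2,5]  new=[-2,5]  old=⊥  +wl: 0,1,2
  step 6. node 0  ⊔preds=[-2,5]  new=[-2,5]  old=[0,4]  +wl: 
  step 7. node 1  ⊔preds=[-2,5]  new=[-2,5]  old=[0,4]  +wl: 
  step 8. node 2  ⊔preds=[-2,5]  new=[-1,5]  old=[0,4]  +wl: 0,3
  step 9. node 0  ⊔preds=[-2,5]  new=[-2,5]  stable
  step 10. node 3  ⊔preds=[-1,5]  new=[-3,5]  old=[-2,5]  +wl: 4
  step 11. node 4  ⊔preds=[-3,5]  new=[-3,5]  old=[-2,5]  +wl: 0,1,2
  step 12. node 0  ⊔preds=[-3,5]  new=[-3,5]  old=[-2,5]  +wl: 
  step 13. node 1  ⊔preds=[-3,5]  new=[-3,5]  old=[-2,5]  +wl: 
  step 14. node 2  ⊔preds=[-3,5]  new=[-2,5]  old=[-1,5]  +wl: 0,3
  step 15. node 0  ⊔preds=[-3,5]  new=[-3,5]  stable
  step 16. node 3  ⊔preds=[-2,5]  new=[-4,5]  old=[-3,5]  +wl: 4
  step 17. node 4  ⊔preds=[-4,5]  new=[-4,5]  old=[-3,5]  +wl: 0,1,2
  step 18. node 0  ⊔preds=[-4,5]  new=[-4,5]  old=[-3,5]  +wl: 
  step 19. node 1  ⊔preds=[-4,5]  new=[-4,5]  old=[-3,5]  +wl: 
  step 20. node 2  ⊔preds=[-4,5]  new=[-3,5]  old=[-2,5]  +wl: 0,3
  step 21. node 0  ⊔preds=[-4,5]  new=[-4,5]  stable
  step 22. node 3  ⊔preds=[-3,5]  new=[-5,5]  old=[-4,5]  +wl: 4
  step 23. node 4  ⊔preds=[-5,5]  new=[-5,5]  old=[-4,5]  +wl: 0,1,2
  step 24. node 0  ⊔preds=[-5,5]  new=[-5,5]  old=[-4,5]  +wl: 
  step 25. node 1  ⊔preds=[-5,5]  new=[-5,5]  old=[-4,5]  +wl: 
  step 26. node 2  ⊔preds=[-5,5]  new=[-4,5]  old=[-3,5]  +wl: 0,3
  step 27. node 0  ⊔preds=[-5,5]  new=[-5,5]  stable
  step 28. node 3  ⊔preds=[-4,5]  new=[-5,5]  stable

Least fixpoint reached:
  node 0: [-5,5]
  node 1: [-5,5]
  node 2: [-4,5]
  node 3: [-5,5]
  node 4: [-5,5]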